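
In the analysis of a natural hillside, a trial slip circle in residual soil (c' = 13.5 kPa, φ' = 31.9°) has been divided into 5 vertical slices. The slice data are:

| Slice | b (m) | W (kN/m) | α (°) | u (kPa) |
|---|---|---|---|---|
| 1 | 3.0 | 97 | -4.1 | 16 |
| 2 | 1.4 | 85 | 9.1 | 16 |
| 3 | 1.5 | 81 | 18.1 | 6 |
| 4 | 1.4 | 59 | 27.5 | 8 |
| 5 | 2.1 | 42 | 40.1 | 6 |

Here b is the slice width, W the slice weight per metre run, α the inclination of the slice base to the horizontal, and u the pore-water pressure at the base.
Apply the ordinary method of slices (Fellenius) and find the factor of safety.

Ordinary method of slices: FS = Σ[c'·Δl_i + (W_i cosα_i − u_i·Δl_i)·tanφ'] / Σ W_i sinα_i, with Δl_i = b_i / cosα_i.
Slice 1: Δl = 3.0/cos(-4.1°) = 3.008 m; N'_1 = 97·cos(-4.1°) − 16·3.008 = 48.6; c'Δl = 40.60; W sinα = -6.9
Slice 2: Δl = 1.4/cos9.1° = 1.418 m; N'_2 = 85·cos9.1° − 16·1.418 = 61.2; c'Δl = 19.14; W sinα = 13.4
Slice 3: Δl = 1.5/cos18.1° = 1.578 m; N'_3 = 81·cos18.1° − 6·1.578 = 67.5; c'Δl = 21.30; W sinα = 25.2
Slice 4: Δl = 1.4/cos27.5° = 1.578 m; N'_4 = 59·cos27.5° − 8·1.578 = 39.7; c'Δl = 21.31; W sinα = 27.2
Slice 5: Δl = 2.1/cos40.1° = 2.745 m; N'_5 = 42·cos40.1° − 6·2.745 = 15.7; c'Δl = 37.06; W sinα = 27.1
Σc'Δl = 139.4 kN/m; ΣN' = 232.8 kN/m; ΣW sinα = 86.0 kN/m
Resisting = 139.4 + 232.8·tan31.9° = 139.4 + 144.9 = 284.3 kN/m
FS = 284.3 / 86.0 = 3.307

FS = 3.31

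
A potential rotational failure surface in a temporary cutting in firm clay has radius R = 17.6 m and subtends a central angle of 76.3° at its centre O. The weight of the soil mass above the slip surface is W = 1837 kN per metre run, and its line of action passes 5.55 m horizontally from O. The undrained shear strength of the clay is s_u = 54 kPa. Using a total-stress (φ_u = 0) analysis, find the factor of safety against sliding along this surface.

Taking moments about the centre O, the resisting moment is provided by the undrained shear strength acting along the arc:
Arc length L_a = R·θ = 17.6·(76.3°·π/180) = 17.6·1.3317 = 23.44 m
M_R = s_u·L_a·R = 54·23.44·17.6 = 22275.2 kN·m/m
M_D = W·d = 1837·5.55 = 10195.4 kN·m/m
FS = M_R / M_D = 22275.2 / 10195.4 = 2.185

FS = 2.18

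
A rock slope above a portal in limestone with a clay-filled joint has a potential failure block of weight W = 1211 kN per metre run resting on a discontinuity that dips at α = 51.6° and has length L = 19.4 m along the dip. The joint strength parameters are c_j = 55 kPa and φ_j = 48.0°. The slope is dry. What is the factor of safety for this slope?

FS = 2.00

Resolving the block weight along and normal to the plane and applying the Mohr–Coulomb strength on the joint:
N' = W cosα = 1211·cos51.6° = 752.2 kN/m
Driving force T = W sinα = 1211·sin51.6° = 949.1 kN/m
Resisting force R = c_j·L + N'·tanφ_j = 55·19.4 + 752.2·tan48.0° = 1067.0 + 835.4 = 1902.4 kN/m
FS = R / T = 1902.4 / 949.1 = 2.005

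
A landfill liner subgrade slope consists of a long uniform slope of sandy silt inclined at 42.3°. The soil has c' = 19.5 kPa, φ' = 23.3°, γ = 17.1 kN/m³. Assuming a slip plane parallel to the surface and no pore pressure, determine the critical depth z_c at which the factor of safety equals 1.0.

Setting FS = 1.00 in FS = [c' + γz cos²β tanφ'] / [γz sinβ cosβ] and solving for z:
z = c' / [γ cosβ (FS·sinβ − cosβ·tanφ')]
  = 19.5 / [17.1·cos42.3°·(1.00·sin42.3° − cos42.3°·tan23.3°)]
  = 19.5 / [17.1·0.7396·(1.00·0.6730 − 0.7396·0.4307)]
  = 19.5 / 4.4833 = 4.349 m

z_c = 4.35 m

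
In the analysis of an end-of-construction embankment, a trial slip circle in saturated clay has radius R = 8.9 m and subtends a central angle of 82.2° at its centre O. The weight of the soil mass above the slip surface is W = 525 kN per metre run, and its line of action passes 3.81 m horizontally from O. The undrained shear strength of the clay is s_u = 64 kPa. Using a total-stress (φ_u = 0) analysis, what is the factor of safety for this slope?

Taking moments about the centre O, the resisting moment is provided by the undrained shear strength acting along the arc:
Arc length L_a = R·θ = 8.9·(82.2°·π/180) = 8.9·1.4347 = 12.77 m
M_R = s_u·L_a·R = 64·12.77·8.9 = 7272.9 kN·m/m
M_D = W·d = 525·3.81 = 2000.2 kN·m/m
FS = M_R / M_D = 7272.9 / 2000.2 = 3.636

FS = 3.64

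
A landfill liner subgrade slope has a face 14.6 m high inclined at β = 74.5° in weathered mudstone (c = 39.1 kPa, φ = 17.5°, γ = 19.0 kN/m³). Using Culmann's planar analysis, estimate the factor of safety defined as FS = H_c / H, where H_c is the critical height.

FS = 1.14

H_c = (4c/γ) · sinβ cosφ / [1 − cos(β − φ)]
    = (4·39.1/19.0) · sin74.5°·cos17.5° / [1 − cos57.0°]
    = 8.232 · 0.9190 / 0.4554 = 16.61 m
FS = H_c / H = 16.61 / 14.6 = 1.138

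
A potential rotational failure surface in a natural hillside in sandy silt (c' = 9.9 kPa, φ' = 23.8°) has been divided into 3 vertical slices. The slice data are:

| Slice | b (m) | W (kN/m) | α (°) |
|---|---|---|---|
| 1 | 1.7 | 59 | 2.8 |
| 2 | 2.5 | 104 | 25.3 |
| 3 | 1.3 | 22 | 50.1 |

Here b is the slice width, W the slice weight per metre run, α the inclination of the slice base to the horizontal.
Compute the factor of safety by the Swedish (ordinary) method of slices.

Ordinary method of slices: FS = Σ[c'·Δl_i + (W_i cosα_i)·tanφ'] / Σ W_i sinα_i, with Δl_i = b_i / cosα_i.
Slice 1: Δl = 1.7/cos2.8° = 1.702 m; N'_1 = 59·cos2.8° = 58.9; c'Δl = 16.85; W sinα = 2.9
Slice 2: Δl = 2.5/cos25.3° = 2.765 m; N'_2 = 104·cos25.3° = 94.0; c'Δl = 27.38; W sinα = 44.4
Slice 3: Δl = 1.3/cos50.1° = 2.027 m; N'_3 = 22·cos50.1° = 14.1; c'Δl = 20.06; W sinα = 16.9
Σc'Δl = 64.3 kN/m; ΣN' = 167.1 kN/m; ΣW sinα = 64.2 kN/m
Resisting = 64.3 + 167.1·tan23.8° = 64.3 + 73.7 = 138.0 kN/m
FS = 138.0 / 64.2 = 2.149

FS = 2.15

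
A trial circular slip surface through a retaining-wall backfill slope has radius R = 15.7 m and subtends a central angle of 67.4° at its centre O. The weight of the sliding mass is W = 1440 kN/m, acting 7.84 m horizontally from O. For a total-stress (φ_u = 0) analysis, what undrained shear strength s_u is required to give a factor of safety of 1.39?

s_u = 54.1 kPa

FS = s_u·L_a·R / (W·d), so s_u = FS·W·d / (L_a·R).
Arc length L_a = R·θ = 15.7·(67.4°·π/180) = 15.7·1.1764 = 18.47 m
s_u = 1.39·1440·7.84 / (18.47·15.7) = 15692.5 / 289.96 = 54.12 kPa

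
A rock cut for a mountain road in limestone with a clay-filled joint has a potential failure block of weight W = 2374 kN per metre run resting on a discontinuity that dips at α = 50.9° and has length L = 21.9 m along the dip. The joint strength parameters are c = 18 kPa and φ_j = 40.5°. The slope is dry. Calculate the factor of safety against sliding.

FS = 0.91

Resolving the block weight along and normal to the plane and applying the Mohr–Coulomb strength on the joint:
N' = W cosα = 2374·cos50.9° = 1497.2 kN/m
Driving force T = W sinα = 2374·sin50.9° = 1842.3 kN/m
Resisting force R = c·L + N'·tanφ_j = 18·21.9 + 1497.2·tan40.5° = 394.2 + 1278.8 = 1673.0 kN/m
FS = R / T = 1673.0 / 1842.3 = 0.908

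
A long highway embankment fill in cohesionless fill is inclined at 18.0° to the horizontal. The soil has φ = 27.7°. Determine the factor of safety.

FS = 1.62

For a dry cohesionless infinite slope the factor of safety is FS = tanφ / tanβ.
FS = tan27.7° / tan18.0° = 0.5250 / 0.3249 = 1.616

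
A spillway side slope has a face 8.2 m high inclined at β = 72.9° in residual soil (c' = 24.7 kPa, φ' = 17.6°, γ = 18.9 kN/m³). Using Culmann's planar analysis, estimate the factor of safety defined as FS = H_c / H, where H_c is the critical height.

H_c = (4c'/γ) · sinβ cosφ' / [1 − cos(β − φ')]
    = (4·24.7/18.9) · sin72.9°·cos17.6° / [1 − cos55.3°]
    = 5.228 · 0.9111 / 0.4307 = 11.06 m
FS = H_c / H = 11.06 / 8.2 = 1.348

FS = 1.35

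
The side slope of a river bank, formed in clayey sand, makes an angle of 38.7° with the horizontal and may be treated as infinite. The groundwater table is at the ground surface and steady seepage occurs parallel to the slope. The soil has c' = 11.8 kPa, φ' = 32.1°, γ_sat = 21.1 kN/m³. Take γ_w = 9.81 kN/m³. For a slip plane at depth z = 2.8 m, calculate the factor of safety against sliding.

With seepage parallel to the slope and the water table at the surface, the effective normal stress on the slip plane uses the buoyant unit weight γ' = γ_sat − γ_w while the driving shear stress uses γ_sat:
FS = [c' + γ' z cos²β tanφ'] / [γ_sat z sinβ cosβ]
γ' = 21.1 − 9.81 = 11.29 kN/m³
Numerator = 11.8 + 11.29·2.8·cos²38.7°·tan32.1° = 11.8 + 11.29·2.8·0.6091·0.6273 = 23.878 kPa
Denominator = 21.1·2.8·sin38.7°·cos38.7° = 21.1·2.8·0.6252·0.7804 = 28.829 kPa
FS = 23.878 / 28.829 = 0.828

FS = 0.83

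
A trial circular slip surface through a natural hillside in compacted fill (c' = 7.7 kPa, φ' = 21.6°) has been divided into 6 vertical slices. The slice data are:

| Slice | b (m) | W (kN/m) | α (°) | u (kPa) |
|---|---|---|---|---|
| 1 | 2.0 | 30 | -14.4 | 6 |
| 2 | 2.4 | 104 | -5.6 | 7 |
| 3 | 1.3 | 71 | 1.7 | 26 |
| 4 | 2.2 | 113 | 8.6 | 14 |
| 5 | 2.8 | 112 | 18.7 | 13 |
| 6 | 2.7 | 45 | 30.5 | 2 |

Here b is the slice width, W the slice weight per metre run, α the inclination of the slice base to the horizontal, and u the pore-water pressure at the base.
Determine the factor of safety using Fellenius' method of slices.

Ordinary method of slices: FS = Σ[c'·Δl_i + (W_i cosα_i − u_i·Δl_i)·tanφ'] / Σ W_i sinα_i, with Δl_i = b_i / cosα_i.
Slice 1: Δl = 2.0/cos(-14.4°) = 2.065 m; N'_1 = 30·cos(-14.4°) − 6·2.065 = 16.7; c'Δl = 15.90; W sinα = -7.5
Slice 2: Δl = 2.4/cos(-5.6°) = 2.412 m; N'_2 = 104·cos(-5.6°) − 7·2.412 = 86.6; c'Δl = 18.57; W sinα = -10.1
Slice 3: Δl = 1.3/cos1.7° = 1.301 m; N'_3 = 71·cos1.7° − 26·1.301 = 37.2; c'Δl = 10.01; W sinα = 2.1
Slice 4: Δl = 2.2/cos8.6° = 2.225 m; N'_4 = 113·cos8.6° − 14·2.225 = 80.6; c'Δl = 17.13; W sinα = 16.9
Slice 5: Δl = 2.8/cos18.7° = 2.956 m; N'_5 = 112·cos18.7° − 13·2.956 = 67.7; c'Δl = 22.76; W sinα = 35.9
Slice 6: Δl = 2.7/cos30.5° = 3.134 m; N'_6 = 45·cos30.5° − 2·3.134 = 32.5; c'Δl = 24.13; W sinα = 22.8
Σc'Δl = 108.5 kN/m; ΣN' = 321.2 kN/m; ΣW sinα = 60.1 kN/m
Resisting = 108.5 + 321.2·tan21.6° = 108.5 + 127.2 = 235.7 kN/m
FS = 235.7 / 60.1 = 3.919

FS = 3.92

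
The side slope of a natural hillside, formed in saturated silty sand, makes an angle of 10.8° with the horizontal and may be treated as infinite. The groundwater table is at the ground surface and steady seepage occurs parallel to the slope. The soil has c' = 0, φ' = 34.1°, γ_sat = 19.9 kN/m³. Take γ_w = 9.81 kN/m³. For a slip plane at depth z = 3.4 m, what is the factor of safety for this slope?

FS = 1.80

With seepage parallel to the slope and the water table at the surface, the effective normal stress on the slip plane uses the buoyant unit weight γ' = γ_sat − γ_w while the driving shear stress uses γ_sat:
FS = [c' + γ' z cos²β tanφ'] / [γ_sat z sinβ cosβ]
(For c' = 0 this reduces to FS = (γ'/γ_sat)·tanφ'/tanβ.)
γ' = 19.9 − 9.81 = 10.09 kN/m³
Numerator = 0.0 + 10.09·3.4·cos²10.8°·tan34.1° = 0.0 + 10.09·3.4·0.9649·0.6771 = 22.411 kPa
Denominator = 19.9·3.4·sin10.8°·cos10.8° = 19.9·3.4·0.1874·0.9823 = 12.454 kPa
FS = 22.411 / 12.454 = 1.800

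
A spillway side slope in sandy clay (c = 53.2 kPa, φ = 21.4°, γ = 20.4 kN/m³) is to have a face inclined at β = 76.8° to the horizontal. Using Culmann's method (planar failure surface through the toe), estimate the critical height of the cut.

H_c = 21.88 m

Culmann's analysis gives the critical failure plane at α_cr = (β + φ)/2 = (76.8 + 21.4)/2 = 49.1°, and the critical height
H_c = (4c/γ) · sinβ cosφ / [1 − cos(β − φ)]
    = (4·53.2/20.4) · sin76.8°·cos21.4° / [1 − cos(55.4°)]
    = 10.431 · 0.9736·0.9311 / [1 − 0.5678]
    = 10.431 · 0.9065 / 0.4322
    = 21.88 m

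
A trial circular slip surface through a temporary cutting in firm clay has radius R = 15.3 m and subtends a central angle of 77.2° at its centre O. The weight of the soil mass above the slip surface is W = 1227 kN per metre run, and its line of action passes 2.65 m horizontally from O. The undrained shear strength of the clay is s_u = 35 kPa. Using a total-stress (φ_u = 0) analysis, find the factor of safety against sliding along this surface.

FS = 3.40

Taking moments about the centre O, the resisting moment is provided by the undrained shear strength acting along the arc:
Arc length L_a = R·θ = 15.3·(77.2°·π/180) = 15.3·1.3474 = 20.62 m
M_R = s_u·L_a·R = 35·20.62·15.3 = 11039.4 kN·m/m
M_D = W·d = 1227·2.65 = 3251.5 kN·m/m
FS = M_R / M_D = 11039.4 / 3251.5 = 3.395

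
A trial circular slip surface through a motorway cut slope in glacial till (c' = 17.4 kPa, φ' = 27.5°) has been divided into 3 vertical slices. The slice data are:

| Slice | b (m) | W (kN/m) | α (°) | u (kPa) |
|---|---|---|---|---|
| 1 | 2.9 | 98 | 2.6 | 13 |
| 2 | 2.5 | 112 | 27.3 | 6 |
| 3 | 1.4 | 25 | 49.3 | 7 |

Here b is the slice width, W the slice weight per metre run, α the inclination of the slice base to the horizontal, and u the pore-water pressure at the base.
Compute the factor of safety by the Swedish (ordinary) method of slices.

Ordinary method of slices: FS = Σ[c'·Δl_i + (W_i cosα_i − u_i·Δl_i)·tanφ'] / Σ W_i sinα_i, with Δl_i = b_i / cosα_i.
Slice 1: Δl = 2.9/cos2.6° = 2.903 m; N'_1 = 98·cos2.6° − 13·2.903 = 60.2; c'Δl = 50.51; W sinα = 4.4
Slice 2: Δl = 2.5/cos27.3° = 2.813 m; N'_2 = 112·cos27.3° − 6·2.813 = 82.6; c'Δl = 48.95; W sinα = 51.4
Slice 3: Δl = 1.4/cos49.3° = 2.147 m; N'_3 = 25·cos49.3° − 7·2.147 = 1.3; c'Δl = 37.36; W sinα = 19.0
Σc'Δl = 136.8 kN/m; ΣN' = 144.1 kN/m; ΣW sinα = 74.8 kN/m
Resisting = 136.8 + 144.1·tan27.5° = 136.8 + 75.0 = 211.8 kN/m
FS = 211.8 / 74.8 = 2.833

FS = 2.83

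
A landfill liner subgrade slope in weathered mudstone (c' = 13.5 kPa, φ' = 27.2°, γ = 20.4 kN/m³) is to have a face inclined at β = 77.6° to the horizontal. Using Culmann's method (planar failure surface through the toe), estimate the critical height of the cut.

Culmann's analysis gives the critical failure plane at α_cr = (β + φ')/2 = (77.6 + 27.2)/2 = 52.4°, and the critical height
H_c = (4c'/γ) · sinβ cosφ' / [1 − cos(β − φ')]
    = (4·13.5/20.4) · sin77.6°·cos27.2° / [1 − cos(50.4°)]
    = 2.647 · 0.9767·0.8894 / [1 − 0.6374]
    = 2.647 · 0.8687 / 0.3626
    = 6.34 m

H_c = 6.34 m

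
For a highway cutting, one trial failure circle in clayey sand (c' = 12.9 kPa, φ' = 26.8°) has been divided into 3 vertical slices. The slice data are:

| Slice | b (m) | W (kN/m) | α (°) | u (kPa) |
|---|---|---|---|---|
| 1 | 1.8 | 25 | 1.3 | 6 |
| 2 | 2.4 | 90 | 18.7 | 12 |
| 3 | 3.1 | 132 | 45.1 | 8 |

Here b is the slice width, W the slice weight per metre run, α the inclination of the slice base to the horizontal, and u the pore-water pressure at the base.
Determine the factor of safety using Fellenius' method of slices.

FS = 1.44

Ordinary method of slices: FS = Σ[c'·Δl_i + (W_i cosα_i − u_i·Δl_i)·tanφ'] / Σ W_i sinα_i, with Δl_i = b_i / cosα_i.
Slice 1: Δl = 1.8/cos1.3° = 1.800 m; N'_1 = 25·cos1.3° − 6·1.800 = 14.2; c'Δl = 23.23; W sinα = 0.6
Slice 2: Δl = 2.4/cos18.7° = 2.534 m; N'_2 = 90·cos18.7° − 12·2.534 = 54.8; c'Δl = 32.69; W sinα = 28.9
Slice 3: Δl = 3.1/cos45.1° = 4.392 m; N'_3 = 132·cos45.1° − 8·4.392 = 58.0; c'Δl = 56.65; W sinα = 93.5
Σc'Δl = 112.6 kN/m; ΣN' = 127.1 kN/m; ΣW sinα = 122.9 kN/m
Resisting = 112.6 + 127.1·tan26.8° = 112.6 + 64.2 = 176.8 kN/m
FS = 176.8 / 122.9 = 1.438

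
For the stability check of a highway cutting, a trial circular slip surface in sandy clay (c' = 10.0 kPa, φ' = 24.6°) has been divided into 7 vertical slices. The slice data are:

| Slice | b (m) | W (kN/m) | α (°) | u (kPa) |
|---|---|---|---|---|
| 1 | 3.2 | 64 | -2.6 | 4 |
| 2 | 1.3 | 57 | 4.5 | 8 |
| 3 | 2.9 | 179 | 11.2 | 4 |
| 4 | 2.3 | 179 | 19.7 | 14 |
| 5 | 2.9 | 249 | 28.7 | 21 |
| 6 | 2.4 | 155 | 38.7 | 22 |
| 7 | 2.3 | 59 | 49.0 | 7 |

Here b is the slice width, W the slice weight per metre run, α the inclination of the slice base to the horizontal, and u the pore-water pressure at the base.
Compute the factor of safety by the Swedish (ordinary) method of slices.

FS = 1.34

Ordinary method of slices: FS = Σ[c'·Δl_i + (W_i cosα_i − u_i·Δl_i)·tanφ'] / Σ W_i sinα_i, with Δl_i = b_i / cosα_i.
Slice 1: Δl = 3.2/cos(-2.6°) = 3.203 m; N'_1 = 64·cos(-2.6°) − 4·3.203 = 51.1; c'Δl = 32.03; W sinα = -2.9
Slice 2: Δl = 1.3/cos4.5° = 1.304 m; N'_2 = 57·cos4.5° − 8·1.304 = 46.4; c'Δl = 13.04; W sinα = 4.5
Slice 3: Δl = 2.9/cos11.2° = 2.956 m; N'_3 = 179·cos11.2° − 4·2.956 = 163.8; c'Δl = 29.56; W sinα = 34.8
Slice 4: Δl = 2.3/cos19.7° = 2.443 m; N'_4 = 179·cos19.7° − 14·2.443 = 134.3; c'Δl = 24.43; W sinα = 60.3
Slice 5: Δl = 2.9/cos28.7° = 3.306 m; N'_5 = 249·cos28.7° − 21·3.306 = 149.0; c'Δl = 33.06; W sinα = 119.6
Slice 6: Δl = 2.4/cos38.7° = 3.075 m; N'_6 = 155·cos38.7° − 22·3.075 = 53.3; c'Δl = 30.75; W sinα = 96.9
Slice 7: Δl = 2.3/cos49.0° = 3.506 m; N'_7 = 59·cos49.0° − 7·3.506 = 14.2; c'Δl = 35.06; W sinα = 44.5
Σc'Δl = 197.9 kN/m; ΣN' = 612.1 kN/m; ΣW sinα = 357.7 kN/m
Resisting = 197.9 + 612.1·tan24.6° = 197.9 + 280.2 = 478.2 kN/m
FS = 478.2 / 357.7 = 1.337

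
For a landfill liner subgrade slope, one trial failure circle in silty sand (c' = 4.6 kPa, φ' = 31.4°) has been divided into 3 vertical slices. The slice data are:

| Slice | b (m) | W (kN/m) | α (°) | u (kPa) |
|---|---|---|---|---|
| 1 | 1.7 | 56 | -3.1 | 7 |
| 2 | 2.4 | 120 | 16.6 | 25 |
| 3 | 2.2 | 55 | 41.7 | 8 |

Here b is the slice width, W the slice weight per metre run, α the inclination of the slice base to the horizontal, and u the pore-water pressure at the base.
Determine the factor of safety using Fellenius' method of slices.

Ordinary method of slices: FS = Σ[c'·Δl_i + (W_i cosα_i − u_i·Δl_i)·tanφ'] / Σ W_i sinα_i, with Δl_i = b_i / cosα_i.
Slice 1: Δl = 1.7/cos(-3.1°) = 1.702 m; N'_1 = 56·cos(-3.1°) − 7·1.702 = 44.0; c'Δl = 7.83; W sinα = -3.0
Slice 2: Δl = 2.4/cos16.6° = 2.504 m; N'_2 = 120·cos16.6° − 25·2.504 = 52.4; c'Δl = 11.52; W sinα = 34.3
Slice 3: Δl = 2.2/cos41.7° = 2.947 m; N'_3 = 55·cos41.7° − 8·2.947 = 17.5; c'Δl = 13.55; W sinα = 36.6
Σc'Δl = 32.9 kN/m; ΣN' = 113.9 kN/m; ΣW sinα = 67.8 kN/m
Resisting = 32.9 + 113.9·tan31.4° = 32.9 + 69.5 = 102.4 kN/m
FS = 102.4 / 67.8 = 1.510

FS = 1.51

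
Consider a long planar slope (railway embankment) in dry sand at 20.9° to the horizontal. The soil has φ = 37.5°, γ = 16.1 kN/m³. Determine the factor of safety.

For a dry cohesionless infinite slope the factor of safety is FS = tanφ / tanβ.
FS = tan37.5° / tan20.9° = 0.7673 / 0.3819 = 2.009

FS = 2.01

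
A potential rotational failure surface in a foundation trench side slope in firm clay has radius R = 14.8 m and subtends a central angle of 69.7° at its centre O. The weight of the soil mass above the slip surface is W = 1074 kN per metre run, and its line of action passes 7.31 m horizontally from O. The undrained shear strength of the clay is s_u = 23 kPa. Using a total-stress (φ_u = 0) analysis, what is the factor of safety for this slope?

FS = 0.78

Taking moments about the centre O, the resisting moment is provided by the undrained shear strength acting along the arc:
Arc length L_a = R·θ = 14.8·(69.7°·π/180) = 14.8·1.2165 = 18.00 m
M_R = s_u·L_a·R = 23·18.00·14.8 = 6128.6 kN·m/m
M_D = W·d = 1074·7.31 = 7850.9 kN·m/m
FS = M_R / M_D = 6128.6 / 7850.9 = 0.781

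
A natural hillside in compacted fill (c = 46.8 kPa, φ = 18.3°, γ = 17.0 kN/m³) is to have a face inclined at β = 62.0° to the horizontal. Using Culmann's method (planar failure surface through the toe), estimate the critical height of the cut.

H_c = 33.32 m

Culmann's analysis gives the critical failure plane at α_cr = (β + φ)/2 = (62.0 + 18.3)/2 = 40.1°, and the critical height
H_c = (4c/γ) · sinβ cosφ / [1 − cos(β − φ)]
    = (4·46.8/17.0) · sin62.0°·cos18.3° / [1 − cos(43.7°)]
    = 11.012 · 0.8829·0.9494 / [1 − 0.7230]
    = 11.012 · 0.8383 / 0.2770
    = 33.32 m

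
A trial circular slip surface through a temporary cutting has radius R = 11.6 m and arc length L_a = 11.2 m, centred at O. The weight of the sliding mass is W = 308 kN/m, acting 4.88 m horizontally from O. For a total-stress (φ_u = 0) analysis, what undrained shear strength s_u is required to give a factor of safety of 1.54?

s_u = 17.8 kPa

FS = s_u·L_a·R / (W·d), so s_u = FS·W·d / (L_a·R).
s_u = 1.54·308·4.88 / (11.20·11.6) = 2314.7 / 129.92 = 17.82 kPa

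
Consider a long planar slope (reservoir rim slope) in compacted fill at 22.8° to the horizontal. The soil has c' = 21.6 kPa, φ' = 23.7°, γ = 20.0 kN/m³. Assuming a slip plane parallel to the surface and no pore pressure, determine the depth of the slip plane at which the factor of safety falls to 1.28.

z = 12.82 m

Setting FS = 1.28 in FS = [c' + γz cos²β tanφ'] / [γz sinβ cosβ] and solving for z:
z = c' / [γ cosβ (FS·sinβ − cosβ·tanφ')]
  = 21.6 / [20.0·cos22.8°·(1.28·sin22.8° − cos22.8°·tan23.7°)]
  = 21.6 / [20.0·0.9219·(1.28·0.3875 − 0.9219·0.4390)]
  = 21.6 / 1.6842 = 12.825 m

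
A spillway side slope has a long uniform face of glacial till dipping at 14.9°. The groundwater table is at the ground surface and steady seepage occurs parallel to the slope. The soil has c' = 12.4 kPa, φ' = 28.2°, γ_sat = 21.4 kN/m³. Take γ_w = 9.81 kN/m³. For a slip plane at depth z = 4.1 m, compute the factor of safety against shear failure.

FS = 1.66

With seepage parallel to the slope and the water table at the surface, the effective normal stress on the slip plane uses the buoyant unit weight γ' = γ_sat − γ_w while the driving shear stress uses γ_sat:
FS = [c' + γ' z cos²β tanφ'] / [γ_sat z sinβ cosβ]
γ' = 21.4 − 9.81 = 11.59 kN/m³
Numerator = 12.4 + 11.59·4.1·cos²14.9°·tan28.2° = 12.4 + 11.59·4.1·0.9339·0.5362 = 36.195 kPa
Denominator = 21.4·4.1·sin14.9°·cos14.9° = 21.4·4.1·0.2571·0.9664 = 21.802 kPa
FS = 36.195 / 21.802 = 1.660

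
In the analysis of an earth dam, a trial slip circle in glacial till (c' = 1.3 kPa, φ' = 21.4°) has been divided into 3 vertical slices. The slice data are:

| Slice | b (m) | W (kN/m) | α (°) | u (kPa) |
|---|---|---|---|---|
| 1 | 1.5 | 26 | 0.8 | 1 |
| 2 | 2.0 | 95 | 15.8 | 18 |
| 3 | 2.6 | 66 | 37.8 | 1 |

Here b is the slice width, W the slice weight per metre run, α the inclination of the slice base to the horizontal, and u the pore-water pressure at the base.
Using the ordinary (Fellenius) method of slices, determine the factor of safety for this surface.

Ordinary method of slices: FS = Σ[c'·Δl_i + (W_i cosα_i − u_i·Δl_i)·tanφ'] / Σ W_i sinα_i, with Δl_i = b_i / cosα_i.
Slice 1: Δl = 1.5/cos0.8° = 1.500 m; N'_1 = 26·cos0.8° − 1·1.500 = 24.5; c'Δl = 1.95; W sinα = 0.4
Slice 2: Δl = 2.0/cos15.8° = 2.079 m; N'_2 = 95·cos15.8° − 18·2.079 = 54.0; c'Δl = 2.70; W sinα = 25.9
Slice 3: Δl = 2.6/cos37.8° = 3.290 m; N'_3 = 66·cos37.8° − 1·3.290 = 48.9; c'Δl = 4.28; W sinα = 40.5
Σc'Δl = 8.9 kN/m; ΣN' = 127.4 kN/m; ΣW sinα = 66.7 kN/m
Resisting = 8.9 + 127.4·tan21.4° = 8.9 + 49.9 = 58.8 kN/m
FS = 58.8 / 66.7 = 0.882

FS = 0.88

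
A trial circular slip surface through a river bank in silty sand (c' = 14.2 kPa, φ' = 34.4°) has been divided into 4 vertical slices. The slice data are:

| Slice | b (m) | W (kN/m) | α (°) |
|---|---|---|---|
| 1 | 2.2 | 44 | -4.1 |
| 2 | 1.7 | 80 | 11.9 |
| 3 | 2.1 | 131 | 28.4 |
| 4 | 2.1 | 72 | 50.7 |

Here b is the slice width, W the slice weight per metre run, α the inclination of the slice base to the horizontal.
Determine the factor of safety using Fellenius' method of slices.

FS = 2.52

Ordinary method of slices: FS = Σ[c'·Δl_i + (W_i cosα_i)·tanφ'] / Σ W_i sinα_i, with Δl_i = b_i / cosα_i.
Slice 1: Δl = 2.2/cos(-4.1°) = 2.206 m; N'_1 = 44·cos(-4.1°) = 43.9; c'Δl = 31.32; W sinα = -3.1
Slice 2: Δl = 1.7/cos11.9° = 1.737 m; N'_2 = 80·cos11.9° = 78.3; c'Δl = 24.67; W sinα = 16.5
Slice 3: Δl = 2.1/cos28.4° = 2.387 m; N'_3 = 131·cos28.4° = 115.2; c'Δl = 33.90; W sinα = 62.3
Slice 4: Δl = 2.1/cos50.7° = 3.316 m; N'_4 = 72·cos50.7° = 45.6; c'Δl = 47.08; W sinα = 55.7
Σc'Δl = 137.0 kN/m; ΣN' = 283.0 kN/m; ΣW sinα = 131.4 kN/m
Resisting = 137.0 + 283.0·tan34.4° = 137.0 + 193.8 = 330.7 kN/m
FS = 330.7 / 131.4 = 2.518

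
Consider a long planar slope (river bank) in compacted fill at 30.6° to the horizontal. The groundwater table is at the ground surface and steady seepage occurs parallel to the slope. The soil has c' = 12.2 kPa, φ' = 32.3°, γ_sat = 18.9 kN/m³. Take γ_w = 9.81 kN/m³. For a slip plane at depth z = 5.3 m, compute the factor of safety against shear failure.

With seepage parallel to the slope and the water table at the surface, the effective normal stress on the slip plane uses the buoyant unit weight γ' = γ_sat − γ_w while the driving shear stress uses γ_sat:
FS = [c' + γ' z cos²β tanφ'] / [γ_sat z sinβ cosβ]
γ' = 18.9 − 9.81 = 9.09 kN/m³
Numerator = 12.2 + 9.09·5.3·cos²30.6°·tan32.3° = 12.2 + 9.09·5.3·0.7409·0.6322 = 34.764 kPa
Denominator = 18.9·5.3·sin30.6°·cos30.6° = 18.9·5.3·0.5090·0.8607 = 43.890 kPa
FS = 34.764 / 43.890 = 0.792

FS = 0.79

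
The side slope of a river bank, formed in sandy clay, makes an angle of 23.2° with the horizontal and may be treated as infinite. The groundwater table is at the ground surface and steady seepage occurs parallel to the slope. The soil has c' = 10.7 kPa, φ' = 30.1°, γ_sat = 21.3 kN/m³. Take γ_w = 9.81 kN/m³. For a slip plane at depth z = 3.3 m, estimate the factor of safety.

FS = 1.15

With seepage parallel to the slope and the water table at the surface, the effective normal stress on the slip plane uses the buoyant unit weight γ' = γ_sat − γ_w while the driving shear stress uses γ_sat:
FS = [c' + γ' z cos²β tanφ'] / [γ_sat z sinβ cosβ]
γ' = 21.3 − 9.81 = 11.49 kN/m³
Numerator = 10.7 + 11.49·3.3·cos²23.2°·tan30.1° = 10.7 + 11.49·3.3·0.8448·0.5797 = 29.269 kPa
Denominator = 21.3·3.3·sin23.2°·cos23.2° = 21.3·3.3·0.3939·0.9191 = 25.451 kPa
FS = 29.269 / 25.451 = 1.150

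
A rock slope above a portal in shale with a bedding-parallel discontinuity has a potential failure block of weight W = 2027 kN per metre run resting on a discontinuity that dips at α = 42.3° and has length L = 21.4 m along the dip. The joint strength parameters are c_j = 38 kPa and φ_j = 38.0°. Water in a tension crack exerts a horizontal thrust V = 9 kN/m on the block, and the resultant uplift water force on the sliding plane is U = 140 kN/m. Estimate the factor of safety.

FS = 1.36

Resolving the block weight along and normal to the plane and applying the Mohr–Coulomb strength on the joint:
N' = W cosα − U − V sinα = 2027·cos42.3° − 140 − 9·sin42.3° = 1353.2 kN/m
Driving force T = W sinα + V cosα = 2027·sin42.3° + 9·cos42.3° = 1370.9 kN/m
Resisting force R = c_j·L + N'·tanφ_j = 38·21.4 + 1353.2·tan38.0° = 813.2 + 1057.2 = 1870.4 kN/m
FS = R / T = 1870.4 / 1370.9 = 1.364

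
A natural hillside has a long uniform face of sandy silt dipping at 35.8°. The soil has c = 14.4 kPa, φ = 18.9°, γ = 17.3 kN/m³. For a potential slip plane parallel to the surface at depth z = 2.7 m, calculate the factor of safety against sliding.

For an infinite slope with a slip plane parallel to the surface (no pore pressure): FS = [c + γz cos²β tanφ] / [γz sinβ cosβ].
γz = 17.3·2.7 = 46.71 kN/m²
Numerator = 14.4 + 46.71·cos²35.8°·tan18.9° = 14.4 + 46.71·0.6578·0.3424 = 24.920 kPa
Denominator = 46.71·sin35.8°·cos35.8° = 46.71·0.5850·0.8111 = 22.161 kPa
FS = 24.920 / 22.161 = 1.125

FS = 1.12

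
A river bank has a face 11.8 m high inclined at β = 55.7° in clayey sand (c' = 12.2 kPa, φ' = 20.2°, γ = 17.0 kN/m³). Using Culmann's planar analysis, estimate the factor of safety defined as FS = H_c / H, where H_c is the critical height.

H_c = (4c'/γ) · sinβ cosφ' / [1 − cos(β − φ')]
    = (4·12.2/17.0) · sin55.7°·cos20.2° / [1 − cos35.5°]
    = 2.871 · 0.7753 / 0.1859 = 11.97 m
FS = H_c / H = 11.97 / 11.8 = 1.015

FS = 1.01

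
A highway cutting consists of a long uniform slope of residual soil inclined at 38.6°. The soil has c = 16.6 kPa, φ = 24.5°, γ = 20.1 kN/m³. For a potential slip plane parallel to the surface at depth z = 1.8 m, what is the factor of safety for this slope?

FS = 1.51

For an infinite slope with a slip plane parallel to the surface (no pore pressure): FS = [c + γz cos²β tanφ] / [γz sinβ cosβ].
γz = 20.1·1.8 = 36.18 kN/m²
Numerator = 16.6 + 36.18·cos²38.6°·tan24.5° = 16.6 + 36.18·0.6108·0.4557 = 26.671 kPa
Denominator = 36.18·sin38.6°·cos38.6° = 36.18·0.6239·0.7815 = 17.640 kPa
FS = 26.671 / 17.640 = 1.512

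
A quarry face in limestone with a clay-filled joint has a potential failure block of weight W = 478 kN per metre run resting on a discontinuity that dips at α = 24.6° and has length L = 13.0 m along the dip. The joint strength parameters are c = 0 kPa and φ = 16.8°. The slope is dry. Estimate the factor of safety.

FS = 0.66

Resolving the block weight along and normal to the plane and applying the Mohr–Coulomb strength on the joint:
N' = W cosα = 478·cos24.6° = 434.6 kN/m
Driving force T = W sinα = 478·sin24.6° = 199.0 kN/m
Resisting force R = c·L + N'·tanφ = 0·13.0 + 434.6·tan16.8° = 0.0 + 131.2 = 131.2 kN/m
FS = R / T = 131.2 / 199.0 = 0.659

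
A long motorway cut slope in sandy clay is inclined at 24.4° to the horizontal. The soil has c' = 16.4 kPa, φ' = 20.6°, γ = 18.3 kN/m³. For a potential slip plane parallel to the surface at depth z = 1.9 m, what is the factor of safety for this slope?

FS = 2.08

For an infinite slope with a slip plane parallel to the surface (no pore pressure): FS = [c' + γz cos²β tanφ'] / [γz sinβ cosβ].
γz = 18.3·1.9 = 34.77 kN/m²
Numerator = 16.4 + 34.77·cos²24.4°·tan20.6° = 16.4 + 34.77·0.8293·0.3759 = 27.239 kPa
Denominator = 34.77·sin24.4°·cos24.4° = 34.77·0.4131·0.9107 = 13.081 kPa
FS = 27.239 / 13.081 = 2.082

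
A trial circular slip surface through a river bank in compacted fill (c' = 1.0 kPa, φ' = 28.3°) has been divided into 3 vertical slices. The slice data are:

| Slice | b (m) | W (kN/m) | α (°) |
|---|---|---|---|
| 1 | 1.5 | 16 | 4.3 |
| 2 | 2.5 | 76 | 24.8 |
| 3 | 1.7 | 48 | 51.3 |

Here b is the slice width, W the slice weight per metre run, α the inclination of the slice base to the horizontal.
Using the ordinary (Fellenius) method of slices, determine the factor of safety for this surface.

Ordinary method of slices: FS = Σ[c'·Δl_i + (W_i cosα_i)·tanφ'] / Σ W_i sinα_i, with Δl_i = b_i / cosα_i.
Slice 1: Δl = 1.5/cos4.3° = 1.504 m; N'_1 = 16·cos4.3° = 16.0; c'Δl = 1.50; W sinα = 1.2
Slice 2: Δl = 2.5/cos24.8° = 2.754 m; N'_2 = 76·cos24.8° = 69.0; c'Δl = 2.75; W sinα = 31.9
Slice 3: Δl = 1.7/cos51.3° = 2.719 m; N'_3 = 48·cos51.3° = 30.0; c'Δl = 2.72; W sinα = 37.5
Σc'Δl = 7.0 kN/m; ΣN' = 115.0 kN/m; ΣW sinα = 70.5 kN/m
Resisting = 7.0 + 115.0·tan28.3° = 7.0 + 61.9 = 68.9 kN/m
FS = 68.9 / 70.5 = 0.976

FS = 0.98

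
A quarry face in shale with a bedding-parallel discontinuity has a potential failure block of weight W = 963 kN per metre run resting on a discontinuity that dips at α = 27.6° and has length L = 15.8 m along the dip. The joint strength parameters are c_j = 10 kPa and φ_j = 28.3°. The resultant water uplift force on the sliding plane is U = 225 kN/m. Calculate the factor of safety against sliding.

Resolving the block weight along and normal to the plane and applying the Mohr–Coulomb strength on the joint:
N' = W cosα − U = 963·cos27.6° − 225 = 628.4 kN/m
Driving force T = W sinα = 963·sin27.6° = 446.2 kN/m
Resisting force R = c_j·L + N'·tanφ_j = 10·15.8 + 628.4·tan28.3° = 158.0 + 338.4 = 496.4 kN/m
FS = R / T = 496.4 / 446.2 = 1.113

FS = 1.11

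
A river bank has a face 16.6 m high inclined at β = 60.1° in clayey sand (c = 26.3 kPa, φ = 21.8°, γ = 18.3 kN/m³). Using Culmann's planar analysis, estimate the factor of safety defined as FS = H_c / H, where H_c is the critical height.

FS = 1.30

H_c = (4c/γ) · sinβ cosφ / [1 − cos(β − φ)]
    = (4·26.3/18.3) · sin60.1°·cos21.8° / [1 − cos38.3°]
    = 5.749 · 0.8049 / 0.2152 = 21.50 m
FS = H_c / H = 21.50 / 16.6 = 1.295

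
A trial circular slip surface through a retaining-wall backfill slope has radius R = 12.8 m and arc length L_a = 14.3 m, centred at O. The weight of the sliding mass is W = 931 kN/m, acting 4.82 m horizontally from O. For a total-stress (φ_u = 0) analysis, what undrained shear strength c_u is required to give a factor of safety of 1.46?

c_u = 35.8 kPa

FS = c_u·L_a·R / (W·d), so c_u = FS·W·d / (L_a·R).
c_u = 1.46·931·4.82 / (14.30·12.8) = 6551.6 / 183.04 = 35.79 kPa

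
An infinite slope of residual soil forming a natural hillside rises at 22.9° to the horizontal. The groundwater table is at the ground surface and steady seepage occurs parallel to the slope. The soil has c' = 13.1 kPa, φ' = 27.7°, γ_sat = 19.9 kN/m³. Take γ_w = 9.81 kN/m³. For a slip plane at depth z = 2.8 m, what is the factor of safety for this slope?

FS = 1.29

With seepage parallel to the slope and the water table at the surface, the effective normal stress on the slip plane uses the buoyant unit weight γ' = γ_sat − γ_w while the driving shear stress uses γ_sat:
FS = [c' + γ' z cos²β tanφ'] / [γ_sat z sinβ cosβ]
γ' = 19.9 − 9.81 = 10.09 kN/m³
Numerator = 13.1 + 10.09·2.8·cos²22.9°·tan27.7° = 13.1 + 10.09·2.8·0.8486·0.5250 = 25.687 kPa
Denominator = 19.9·2.8·sin22.9°·cos22.9° = 19.9·2.8·0.3891·0.9212 = 19.973 kPa
FS = 25.687 / 19.973 = 1.286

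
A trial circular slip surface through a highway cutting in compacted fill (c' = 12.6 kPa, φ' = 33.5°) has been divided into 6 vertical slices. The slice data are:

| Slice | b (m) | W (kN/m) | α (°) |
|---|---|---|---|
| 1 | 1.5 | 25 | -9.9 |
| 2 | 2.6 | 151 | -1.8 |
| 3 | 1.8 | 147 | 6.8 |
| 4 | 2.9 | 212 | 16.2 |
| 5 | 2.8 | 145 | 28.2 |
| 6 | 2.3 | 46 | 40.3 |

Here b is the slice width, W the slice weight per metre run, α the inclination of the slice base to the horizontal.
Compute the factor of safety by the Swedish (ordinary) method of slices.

Ordinary method of slices: FS = Σ[c'·Δl_i + (W_i cosα_i)·tanφ'] / Σ W_i sinα_i, with Δl_i = b_i / cosα_i.
Slice 1: Δl = 1.5/cos(-9.9°) = 1.523 m; N'_1 = 25·cos(-9.9°) = 24.6; c'Δl = 19.19; W sinα = -4.3
Slice 2: Δl = 2.6/cos(-1.8°) = 2.601 m; N'_2 = 151·cos(-1.8°) = 150.9; c'Δl = 32.78; W sinα = -4.7
Slice 3: Δl = 1.8/cos6.8° = 1.813 m; N'_3 = 147·cos6.8° = 146.0; c'Δl = 22.84; W sinα = 17.4
Slice 4: Δl = 2.9/cos16.2° = 3.020 m; N'_4 = 212·cos16.2° = 203.6; c'Δl = 38.05; W sinα = 59.1
Slice 5: Δl = 2.8/cos28.2° = 3.177 m; N'_5 = 145·cos28.2° = 127.8; c'Δl = 40.03; W sinα = 68.5
Slice 6: Δl = 2.3/cos40.3° = 3.016 m; N'_6 = 46·cos40.3° = 35.1; c'Δl = 38.00; W sinα = 29.8
Σc'Δl = 190.9 kN/m; ΣN' = 688.0 kN/m; ΣW sinα = 165.8 kN/m
Resisting = 190.9 + 688.0·tan33.5° = 190.9 + 455.4 = 646.2 kN/m
FS = 646.2 / 165.8 = 3.898

FS = 3.90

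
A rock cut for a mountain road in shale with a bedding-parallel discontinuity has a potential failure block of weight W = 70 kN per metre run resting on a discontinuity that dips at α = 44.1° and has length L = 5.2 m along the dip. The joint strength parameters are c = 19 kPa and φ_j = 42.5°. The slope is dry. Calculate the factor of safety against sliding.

Resolving the block weight along and normal to the plane and applying the Mohr–Coulomb strength on the joint:
N' = W cosα = 70·cos44.1° = 50.3 kN/m
Driving force T = W sinα = 70·sin44.1° = 48.7 kN/m
Resisting force R = c·L + N'·tanφ_j = 19·5.2 + 50.3·tan42.5° = 98.8 + 46.1 = 144.9 kN/m
FS = R / T = 144.9 / 48.7 = 2.974

FS = 2.97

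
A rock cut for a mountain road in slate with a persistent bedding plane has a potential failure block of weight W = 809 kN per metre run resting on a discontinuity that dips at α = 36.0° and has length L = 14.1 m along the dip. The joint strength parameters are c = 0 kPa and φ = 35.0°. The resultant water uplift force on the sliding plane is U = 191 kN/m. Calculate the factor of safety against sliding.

Resolving the block weight along and normal to the plane and applying the Mohr–Coulomb strength on the joint:
N' = W cosα − U = 809·cos36.0° − 191 = 463.5 kN/m
Driving force T = W sinα = 809·sin36.0° = 475.5 kN/m
Resisting force R = c·L + N'·tanφ = 0·14.1 + 463.5·tan35.0° = 0.0 + 324.5 = 324.5 kN/m
FS = R / T = 324.5 / 475.5 = 0.683

FS = 0.68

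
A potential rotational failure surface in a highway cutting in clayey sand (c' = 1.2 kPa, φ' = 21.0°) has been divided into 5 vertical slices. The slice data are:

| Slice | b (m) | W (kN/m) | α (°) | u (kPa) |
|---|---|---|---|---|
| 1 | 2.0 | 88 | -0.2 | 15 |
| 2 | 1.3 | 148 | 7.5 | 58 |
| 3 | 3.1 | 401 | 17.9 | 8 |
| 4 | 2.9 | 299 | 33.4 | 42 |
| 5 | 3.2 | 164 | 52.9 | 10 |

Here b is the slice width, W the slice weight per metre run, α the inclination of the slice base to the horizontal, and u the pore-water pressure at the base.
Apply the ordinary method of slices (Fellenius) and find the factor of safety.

FS = 0.60

Ordinary method of slices: FS = Σ[c'·Δl_i + (W_i cosα_i − u_i·Δl_i)·tanφ'] / Σ W_i sinα_i, with Δl_i = b_i / cosα_i.
Slice 1: Δl = 2.0/cos(-0.2°) = 2.000 m; N'_1 = 88·cos(-0.2°) − 15·2.000 = 58.0; c'Δl = 2.40; W sinα = -0.3
Slice 2: Δl = 1.3/cos7.5° = 1.311 m; N'_2 = 148·cos7.5° − 58·1.311 = 70.7; c'Δl = 1.57; W sinα = 19.3
Slice 3: Δl = 3.1/cos17.9° = 3.258 m; N'_3 = 401·cos17.9° − 8·3.258 = 355.5; c'Δl = 3.91; W sinα = 123.3
Slice 4: Δl = 2.9/cos33.4° = 3.474 m; N'_4 = 299·cos33.4° − 42·3.474 = 103.7; c'Δl = 4.17; W sinα = 164.6
Slice 5: Δl = 3.2/cos52.9° = 5.305 m; N'_5 = 164·cos52.9° − 10·5.305 = 45.9; c'Δl = 6.37; W sinα = 130.8
Σc'Δl = 18.4 kN/m; ΣN' = 633.8 kN/m; ΣW sinα = 437.7 kN/m
Resisting = 18.4 + 633.8·tan21.0° = 18.4 + 243.3 = 261.7 kN/m
FS = 261.7 / 437.7 = 0.598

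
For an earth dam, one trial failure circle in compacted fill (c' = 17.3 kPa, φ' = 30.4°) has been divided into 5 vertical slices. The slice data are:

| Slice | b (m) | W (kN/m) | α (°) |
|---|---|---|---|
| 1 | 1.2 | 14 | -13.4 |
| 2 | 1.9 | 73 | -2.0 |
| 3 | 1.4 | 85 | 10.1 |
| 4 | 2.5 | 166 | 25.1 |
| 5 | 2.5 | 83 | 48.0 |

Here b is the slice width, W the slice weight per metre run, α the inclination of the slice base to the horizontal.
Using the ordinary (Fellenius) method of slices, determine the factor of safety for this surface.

FS = 2.92

Ordinary method of slices: FS = Σ[c'·Δl_i + (W_i cosα_i)·tanφ'] / Σ W_i sinα_i, with Δl_i = b_i / cosα_i.
Slice 1: Δl = 1.2/cos(-13.4°) = 1.234 m; N'_1 = 14·cos(-13.4°) = 13.6; c'Δl = 21.34; W sinα = -3.2
Slice 2: Δl = 1.9/cos(-2.0°) = 1.901 m; N'_2 = 73·cos(-2.0°) = 73.0; c'Δl = 32.89; W sinα = -2.5
Slice 3: Δl = 1.4/cos10.1° = 1.422 m; N'_3 = 85·cos10.1° = 83.7; c'Δl = 24.60; W sinα = 14.9
Slice 4: Δl = 2.5/cos25.1° = 2.761 m; N'_4 = 166·cos25.1° = 150.3; c'Δl = 47.76; W sinα = 70.4
Slice 5: Δl = 2.5/cos48.0° = 3.736 m; N'_5 = 83·cos48.0° = 55.5; c'Δl = 64.64; W sinα = 61.7
Σc'Δl = 191.2 kN/m; ΣN' = 376.1 kN/m; ΣW sinα = 141.2 kN/m
Resisting = 191.2 + 376.1·tan30.4° = 191.2 + 220.7 = 411.9 kN/m
FS = 411.9 / 141.2 = 2.917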